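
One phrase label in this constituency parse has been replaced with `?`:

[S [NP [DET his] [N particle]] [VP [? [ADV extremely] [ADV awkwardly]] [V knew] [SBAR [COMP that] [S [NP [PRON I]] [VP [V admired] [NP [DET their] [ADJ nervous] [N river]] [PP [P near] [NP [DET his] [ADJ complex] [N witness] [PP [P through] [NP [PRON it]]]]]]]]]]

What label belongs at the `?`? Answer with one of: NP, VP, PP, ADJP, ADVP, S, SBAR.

ADVP

Looking at what the `?` directly dominates — ADV 'extremely', ADV 'awkwardly' — this is an adverb phrase (ADVP).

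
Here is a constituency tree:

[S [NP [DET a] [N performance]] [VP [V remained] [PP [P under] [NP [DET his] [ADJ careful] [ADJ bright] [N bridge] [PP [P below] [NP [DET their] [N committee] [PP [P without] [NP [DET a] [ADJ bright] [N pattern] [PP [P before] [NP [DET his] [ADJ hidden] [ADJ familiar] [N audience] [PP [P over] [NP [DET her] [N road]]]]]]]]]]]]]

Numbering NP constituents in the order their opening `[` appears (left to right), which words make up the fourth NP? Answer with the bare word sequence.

a bright pattern before his hidden familiar audience over her road

The NP opening brackets appear, in order, over: "a performance"; "his careful bright bridge below their committee without a bright pattern before his hidden familiar audience over her road"; "their committee without a bright pattern before his hidden familiar audience over her road"; "a bright pattern before his hidden familiar audience over her road"; "his hidden familiar audience over her road"; "her road". The fourth one spans "a bright pattern before his hidden familiar audience over her road".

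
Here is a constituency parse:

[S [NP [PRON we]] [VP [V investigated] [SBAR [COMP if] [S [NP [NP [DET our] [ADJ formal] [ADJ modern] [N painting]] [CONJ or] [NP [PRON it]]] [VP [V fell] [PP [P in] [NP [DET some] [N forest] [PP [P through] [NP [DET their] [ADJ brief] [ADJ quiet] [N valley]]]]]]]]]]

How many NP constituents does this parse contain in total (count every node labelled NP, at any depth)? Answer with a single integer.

6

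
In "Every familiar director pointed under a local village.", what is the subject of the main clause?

In the main clause the verb is "pointed"; the NP preceding it, "every familiar director", is the subject.

every familiar director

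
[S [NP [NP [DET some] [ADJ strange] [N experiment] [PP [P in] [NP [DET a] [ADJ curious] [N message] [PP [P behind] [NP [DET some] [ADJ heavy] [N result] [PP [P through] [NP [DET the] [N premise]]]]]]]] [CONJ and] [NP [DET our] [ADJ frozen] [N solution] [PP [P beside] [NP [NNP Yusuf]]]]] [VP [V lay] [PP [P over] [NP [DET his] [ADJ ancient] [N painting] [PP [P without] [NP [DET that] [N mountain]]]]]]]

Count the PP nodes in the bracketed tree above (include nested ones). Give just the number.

Listing each PP by its span: [PP in a curious message behind some heavy result through the premise]; [PP behind some heavy result through the premise]; [PP through the premise]; [PP beside Yusuf]; [PP over his ancient painting without that mountain]; [PP without that mountain] — that makes 6.

6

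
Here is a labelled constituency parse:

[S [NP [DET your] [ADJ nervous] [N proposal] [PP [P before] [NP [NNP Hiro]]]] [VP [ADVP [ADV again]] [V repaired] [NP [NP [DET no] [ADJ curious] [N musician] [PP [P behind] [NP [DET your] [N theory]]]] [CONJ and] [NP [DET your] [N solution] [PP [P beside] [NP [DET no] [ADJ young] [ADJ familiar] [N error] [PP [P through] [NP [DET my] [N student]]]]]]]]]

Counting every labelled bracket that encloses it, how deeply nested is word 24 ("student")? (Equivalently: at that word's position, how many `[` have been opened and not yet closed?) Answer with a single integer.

Counting open brackets not yet closed at "student": [S [VP [NP [NP [PP [NP [PP [NP [N = 9.

9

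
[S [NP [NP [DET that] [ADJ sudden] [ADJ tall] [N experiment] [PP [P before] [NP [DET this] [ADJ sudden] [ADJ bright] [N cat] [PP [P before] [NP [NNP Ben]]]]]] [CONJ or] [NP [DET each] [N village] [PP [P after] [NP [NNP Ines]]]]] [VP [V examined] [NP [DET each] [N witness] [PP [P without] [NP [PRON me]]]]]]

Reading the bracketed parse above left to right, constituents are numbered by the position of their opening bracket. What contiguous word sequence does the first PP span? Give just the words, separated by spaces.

before this sudden bright cat before Ben

The PP opening brackets appear, in order, over: "before this sudden bright cat before Ben"; "before Ben"; "after Ines"; "without me". The first one spans "before this sudden bright cat before Ben".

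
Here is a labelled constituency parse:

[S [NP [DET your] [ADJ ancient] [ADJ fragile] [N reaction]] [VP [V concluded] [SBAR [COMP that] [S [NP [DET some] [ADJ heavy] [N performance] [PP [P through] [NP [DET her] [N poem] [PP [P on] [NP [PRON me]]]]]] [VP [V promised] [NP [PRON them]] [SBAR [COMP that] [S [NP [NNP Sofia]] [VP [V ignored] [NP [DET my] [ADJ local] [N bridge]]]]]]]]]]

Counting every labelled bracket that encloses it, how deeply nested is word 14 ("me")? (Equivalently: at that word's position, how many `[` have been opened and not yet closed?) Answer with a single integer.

10

Counting open brackets not yet closed at "me": [S [VP [SBAR [S [NP [PP [NP [PP [NP [PRON = 10.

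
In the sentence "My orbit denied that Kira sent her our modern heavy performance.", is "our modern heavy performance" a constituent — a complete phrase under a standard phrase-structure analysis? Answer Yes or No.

These words form the whole noun phrase headed by "performance", so yes — one constituent.

Yes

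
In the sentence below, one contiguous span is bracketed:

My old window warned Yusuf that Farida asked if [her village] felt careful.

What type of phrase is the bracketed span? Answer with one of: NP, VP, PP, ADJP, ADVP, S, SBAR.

NP

The span is built around the noun "village" — a noun phrase (NP).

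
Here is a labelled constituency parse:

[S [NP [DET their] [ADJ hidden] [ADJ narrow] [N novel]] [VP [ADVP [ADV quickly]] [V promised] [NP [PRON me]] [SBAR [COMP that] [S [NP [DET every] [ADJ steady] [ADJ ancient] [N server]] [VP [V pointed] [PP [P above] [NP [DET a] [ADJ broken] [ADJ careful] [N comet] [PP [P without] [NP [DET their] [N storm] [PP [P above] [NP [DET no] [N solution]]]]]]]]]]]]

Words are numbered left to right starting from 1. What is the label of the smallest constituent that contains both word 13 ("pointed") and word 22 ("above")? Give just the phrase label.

The smallest bracket enclosing both words is [VP pointed above a broken careful comet without their storm above no solution], so the label is VP.

VP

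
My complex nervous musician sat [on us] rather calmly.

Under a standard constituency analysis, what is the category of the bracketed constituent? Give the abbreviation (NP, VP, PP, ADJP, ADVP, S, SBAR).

PP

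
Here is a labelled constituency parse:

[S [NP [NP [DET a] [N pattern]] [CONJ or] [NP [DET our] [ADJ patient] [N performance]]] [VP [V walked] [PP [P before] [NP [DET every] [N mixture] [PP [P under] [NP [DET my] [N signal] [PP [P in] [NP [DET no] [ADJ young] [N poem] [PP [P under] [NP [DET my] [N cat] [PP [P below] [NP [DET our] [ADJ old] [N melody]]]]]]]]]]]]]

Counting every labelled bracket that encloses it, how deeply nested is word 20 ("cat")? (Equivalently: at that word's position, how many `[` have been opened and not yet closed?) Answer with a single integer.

11

The word sits inside N, which is inside NP, inside PP, inside NP, inside PP, inside NP, inside PP, inside NP, inside PP, inside VP, inside S — 11 brackets in all.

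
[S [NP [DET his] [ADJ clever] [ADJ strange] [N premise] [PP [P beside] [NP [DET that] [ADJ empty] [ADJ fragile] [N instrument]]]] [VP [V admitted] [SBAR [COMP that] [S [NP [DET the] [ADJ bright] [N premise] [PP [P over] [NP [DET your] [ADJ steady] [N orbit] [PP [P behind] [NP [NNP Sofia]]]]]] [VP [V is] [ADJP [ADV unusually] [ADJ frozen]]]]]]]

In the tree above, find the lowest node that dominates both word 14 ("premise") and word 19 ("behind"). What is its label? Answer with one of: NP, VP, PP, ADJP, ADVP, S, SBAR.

Both words fall inside [NP the bright premise over your steady orbit behind Sofia] (words 12–20), and no smaller constituent contains them both. Label: NP.

NP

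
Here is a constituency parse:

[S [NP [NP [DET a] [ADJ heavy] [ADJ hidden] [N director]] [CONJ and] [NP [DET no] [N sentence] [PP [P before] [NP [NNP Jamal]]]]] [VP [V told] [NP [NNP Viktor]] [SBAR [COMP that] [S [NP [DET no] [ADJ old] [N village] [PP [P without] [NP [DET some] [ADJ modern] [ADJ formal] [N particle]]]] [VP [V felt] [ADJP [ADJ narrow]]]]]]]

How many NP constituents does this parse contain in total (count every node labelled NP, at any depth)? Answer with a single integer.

The NP constituents are: [NP a heavy hidden director and no sentence before Jamal]; [NP a heavy hidden director]; [NP no sentence before Jamal]; [NP Jamal]; [NP Viktor]; [NP no old village without some modern formal particle] …. Total: 7.

7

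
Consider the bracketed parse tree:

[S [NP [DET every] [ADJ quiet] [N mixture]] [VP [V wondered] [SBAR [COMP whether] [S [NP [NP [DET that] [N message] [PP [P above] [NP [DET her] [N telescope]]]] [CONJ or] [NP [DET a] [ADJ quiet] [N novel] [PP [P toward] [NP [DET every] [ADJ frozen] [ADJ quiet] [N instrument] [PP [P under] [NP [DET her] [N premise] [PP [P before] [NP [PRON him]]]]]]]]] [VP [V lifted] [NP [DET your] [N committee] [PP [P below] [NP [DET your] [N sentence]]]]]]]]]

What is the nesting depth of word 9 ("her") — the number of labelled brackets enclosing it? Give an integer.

The word sits inside DET, which is inside NP, inside PP, inside NP, inside NP, inside S, inside SBAR, inside VP, inside S — 9 brackets in all.

9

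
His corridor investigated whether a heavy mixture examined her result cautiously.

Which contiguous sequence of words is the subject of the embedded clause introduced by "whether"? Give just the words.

a heavy mixture

The subject of the embedded clause introduced by "whether" is the NP immediately before the verb "examined": "a heavy mixture".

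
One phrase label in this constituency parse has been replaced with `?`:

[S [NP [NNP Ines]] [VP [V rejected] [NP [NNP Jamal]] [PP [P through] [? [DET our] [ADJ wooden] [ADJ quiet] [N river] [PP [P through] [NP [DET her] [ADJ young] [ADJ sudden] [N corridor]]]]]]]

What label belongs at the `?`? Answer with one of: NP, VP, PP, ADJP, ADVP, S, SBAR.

Looking at what the `?` directly dominates — DET 'our', ADJ 'wooden', ADJ 'quiet', N 'river', PP — this is a noun phrase (NP).

NP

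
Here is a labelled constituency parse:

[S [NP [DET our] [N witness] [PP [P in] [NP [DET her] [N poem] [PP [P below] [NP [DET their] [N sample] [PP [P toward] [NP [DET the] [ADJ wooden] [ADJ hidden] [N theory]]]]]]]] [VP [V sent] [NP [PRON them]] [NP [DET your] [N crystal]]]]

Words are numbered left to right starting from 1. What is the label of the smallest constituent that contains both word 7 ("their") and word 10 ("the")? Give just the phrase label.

NP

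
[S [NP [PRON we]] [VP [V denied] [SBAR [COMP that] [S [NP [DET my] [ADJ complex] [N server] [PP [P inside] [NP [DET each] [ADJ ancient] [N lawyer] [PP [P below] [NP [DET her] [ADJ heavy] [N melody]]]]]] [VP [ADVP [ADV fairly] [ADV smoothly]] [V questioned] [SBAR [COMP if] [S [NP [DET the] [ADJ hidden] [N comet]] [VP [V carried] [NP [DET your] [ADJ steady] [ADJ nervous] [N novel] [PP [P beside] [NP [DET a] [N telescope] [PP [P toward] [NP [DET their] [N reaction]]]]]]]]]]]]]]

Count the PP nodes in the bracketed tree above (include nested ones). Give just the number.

The PP constituents are: [PP inside each ancient lawyer below her heavy melody]; [PP below her heavy melody]; [PP beside a telescope toward their reaction]; [PP toward their reaction]. Total: 4.

4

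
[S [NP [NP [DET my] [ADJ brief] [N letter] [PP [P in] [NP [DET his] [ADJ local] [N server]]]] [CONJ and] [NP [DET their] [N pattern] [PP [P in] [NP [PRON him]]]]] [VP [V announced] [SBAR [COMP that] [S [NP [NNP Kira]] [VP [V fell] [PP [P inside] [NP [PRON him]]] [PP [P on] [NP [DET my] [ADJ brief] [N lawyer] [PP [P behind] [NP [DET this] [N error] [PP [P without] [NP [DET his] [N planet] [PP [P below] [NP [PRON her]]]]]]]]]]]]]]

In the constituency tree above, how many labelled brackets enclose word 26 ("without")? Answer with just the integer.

The word sits inside P, which is inside PP, inside NP, inside PP, inside NP, inside PP, inside VP, inside S, inside SBAR, inside VP, inside S — 11 brackets in all.

11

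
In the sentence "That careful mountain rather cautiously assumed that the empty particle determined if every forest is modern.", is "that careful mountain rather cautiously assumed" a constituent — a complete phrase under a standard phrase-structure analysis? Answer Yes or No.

No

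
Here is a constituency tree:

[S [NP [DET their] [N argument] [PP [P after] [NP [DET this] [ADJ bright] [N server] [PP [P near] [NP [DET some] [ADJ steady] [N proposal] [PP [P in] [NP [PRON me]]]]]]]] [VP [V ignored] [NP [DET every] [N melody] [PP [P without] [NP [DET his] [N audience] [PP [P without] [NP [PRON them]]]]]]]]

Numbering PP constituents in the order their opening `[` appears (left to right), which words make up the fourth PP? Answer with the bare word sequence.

In left-to-right order the PP constituents are "after this bright server near some steady proposal in me"; "near some steady proposal in me"; "in me"; "without his audience without them"; "without them". Number 4 is "without his audience without them".

without his audience without them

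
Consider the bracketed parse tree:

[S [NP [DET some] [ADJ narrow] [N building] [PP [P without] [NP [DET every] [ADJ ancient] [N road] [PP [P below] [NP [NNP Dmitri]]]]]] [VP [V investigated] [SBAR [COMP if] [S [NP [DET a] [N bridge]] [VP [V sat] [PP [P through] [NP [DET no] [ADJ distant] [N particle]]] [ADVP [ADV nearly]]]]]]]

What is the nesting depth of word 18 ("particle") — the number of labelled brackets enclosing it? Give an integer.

8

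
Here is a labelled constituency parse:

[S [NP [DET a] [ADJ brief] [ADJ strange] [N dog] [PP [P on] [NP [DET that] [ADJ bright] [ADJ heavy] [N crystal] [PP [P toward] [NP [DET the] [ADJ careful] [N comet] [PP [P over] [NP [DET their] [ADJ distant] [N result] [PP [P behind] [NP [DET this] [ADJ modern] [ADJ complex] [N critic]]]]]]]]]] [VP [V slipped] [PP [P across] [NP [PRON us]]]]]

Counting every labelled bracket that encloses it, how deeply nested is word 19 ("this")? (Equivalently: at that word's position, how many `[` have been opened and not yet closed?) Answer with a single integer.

Path from the root down to the word: S → NP → PP → NP → PP → NP → PP → NP → PP → NP → DET. That is 11 enclosing brackets.

11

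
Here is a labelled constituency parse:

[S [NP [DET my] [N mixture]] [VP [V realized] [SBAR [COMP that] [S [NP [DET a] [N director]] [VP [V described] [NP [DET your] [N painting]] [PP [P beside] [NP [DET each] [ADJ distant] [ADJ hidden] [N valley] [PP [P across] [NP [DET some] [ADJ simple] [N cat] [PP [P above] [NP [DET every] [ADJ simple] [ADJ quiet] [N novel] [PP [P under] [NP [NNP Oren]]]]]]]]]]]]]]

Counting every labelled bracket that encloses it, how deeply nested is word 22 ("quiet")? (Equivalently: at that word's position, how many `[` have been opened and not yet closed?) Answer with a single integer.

Counting open brackets not yet closed at "quiet": [S [VP [SBAR [S [VP [PP [NP [PP [NP [PP [NP [ADJ = 12.

12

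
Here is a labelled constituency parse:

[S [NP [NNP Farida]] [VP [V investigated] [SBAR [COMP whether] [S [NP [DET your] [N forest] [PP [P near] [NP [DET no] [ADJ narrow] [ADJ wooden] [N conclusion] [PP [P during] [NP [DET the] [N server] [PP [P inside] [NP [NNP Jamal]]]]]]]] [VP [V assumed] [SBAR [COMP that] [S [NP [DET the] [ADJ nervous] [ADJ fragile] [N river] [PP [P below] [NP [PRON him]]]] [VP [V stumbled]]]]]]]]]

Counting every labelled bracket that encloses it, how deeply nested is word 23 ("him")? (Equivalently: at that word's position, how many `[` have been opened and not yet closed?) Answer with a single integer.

11

Counting open brackets not yet closed at "him": [S [VP [SBAR [S [VP [SBAR [S [NP [PP [NP [PRON = 11.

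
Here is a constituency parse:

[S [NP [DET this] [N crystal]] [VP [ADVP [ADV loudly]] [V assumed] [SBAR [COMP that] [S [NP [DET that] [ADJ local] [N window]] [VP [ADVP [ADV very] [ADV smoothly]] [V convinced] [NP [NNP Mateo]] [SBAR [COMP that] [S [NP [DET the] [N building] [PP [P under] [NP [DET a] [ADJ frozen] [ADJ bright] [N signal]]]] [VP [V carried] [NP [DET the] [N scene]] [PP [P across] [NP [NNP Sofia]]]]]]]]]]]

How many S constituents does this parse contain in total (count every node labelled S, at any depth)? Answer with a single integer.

3

The S constituents are: [S this crystal loudly assumed that that local window very smoothly convinced Mateo that the building under a frozen bright signal carried the scene across Sofia]; [S that local window very smoothly convinced Mateo that the building under a frozen bright signal carried the scene across Sofia]; [S the building under a frozen bright signal carried the scene across Sofia]. Total: 3.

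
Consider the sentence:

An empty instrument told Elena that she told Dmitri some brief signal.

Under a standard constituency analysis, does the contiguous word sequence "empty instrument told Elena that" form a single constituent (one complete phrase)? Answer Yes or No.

No

The sequence begins inside the noun phrase "an empty instrument" and ends inside the verb phrase "told Elena that she told Dmitri some brief signal"; it crosses a phrase boundary, so no single node in the tree spans exactly those words.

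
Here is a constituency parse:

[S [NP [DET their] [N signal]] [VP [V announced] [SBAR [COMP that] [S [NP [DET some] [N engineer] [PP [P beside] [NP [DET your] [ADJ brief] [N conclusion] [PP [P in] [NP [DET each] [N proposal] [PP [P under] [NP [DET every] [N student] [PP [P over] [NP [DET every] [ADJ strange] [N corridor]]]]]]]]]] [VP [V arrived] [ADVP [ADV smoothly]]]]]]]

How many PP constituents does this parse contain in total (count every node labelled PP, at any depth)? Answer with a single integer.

4

Listing each PP by its span: [PP beside your brief conclusion in each proposal under every student over every strange corridor]; [PP in each proposal under every student over every strange corridor]; [PP under every student over every strange corridor]; [PP over every strange corridor] — that makes 4.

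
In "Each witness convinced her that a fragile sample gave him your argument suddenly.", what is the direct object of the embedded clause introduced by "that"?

The verb of the embedded clause introduced by "that" is "gave"; its direct object is the NP "your argument".

your argument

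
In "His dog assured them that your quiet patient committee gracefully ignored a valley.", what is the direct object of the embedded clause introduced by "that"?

a valley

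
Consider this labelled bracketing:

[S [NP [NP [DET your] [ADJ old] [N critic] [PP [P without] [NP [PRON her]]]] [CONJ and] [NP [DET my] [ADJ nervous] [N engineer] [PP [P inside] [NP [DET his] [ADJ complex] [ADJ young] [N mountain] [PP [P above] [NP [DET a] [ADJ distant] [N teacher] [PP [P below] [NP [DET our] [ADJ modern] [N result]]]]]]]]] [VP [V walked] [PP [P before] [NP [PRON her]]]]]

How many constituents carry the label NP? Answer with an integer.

8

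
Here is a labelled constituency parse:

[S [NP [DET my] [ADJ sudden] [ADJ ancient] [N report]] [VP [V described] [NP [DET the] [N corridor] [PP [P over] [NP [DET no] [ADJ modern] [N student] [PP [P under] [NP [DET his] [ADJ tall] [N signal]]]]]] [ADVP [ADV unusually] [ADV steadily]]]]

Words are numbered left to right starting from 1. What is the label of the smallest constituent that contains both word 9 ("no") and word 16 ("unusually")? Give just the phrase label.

VP

Both words fall inside [VP described the corridor over no modern student under his tall signal unusually steadily] (words 5–17), and no smaller constituent contains them both. Label: VP.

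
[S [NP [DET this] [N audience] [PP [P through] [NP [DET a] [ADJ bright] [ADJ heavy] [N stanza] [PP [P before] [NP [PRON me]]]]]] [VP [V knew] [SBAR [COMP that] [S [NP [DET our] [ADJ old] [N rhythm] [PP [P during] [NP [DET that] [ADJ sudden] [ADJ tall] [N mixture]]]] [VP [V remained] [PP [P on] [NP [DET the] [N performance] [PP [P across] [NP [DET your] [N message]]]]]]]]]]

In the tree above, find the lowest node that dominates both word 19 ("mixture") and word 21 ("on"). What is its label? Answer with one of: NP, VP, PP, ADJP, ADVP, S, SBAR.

Word 19 lies under S → VP → SBAR → S → NP → PP → NP → N; word 21 lies under S → VP → SBAR → S → VP → PP → P. The lowest shared node is the S.

S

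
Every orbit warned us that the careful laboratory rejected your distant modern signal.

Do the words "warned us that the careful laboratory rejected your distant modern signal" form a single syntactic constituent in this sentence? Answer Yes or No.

Yes

These words form the whole verb phrase headed by "warned", so yes — one constituent.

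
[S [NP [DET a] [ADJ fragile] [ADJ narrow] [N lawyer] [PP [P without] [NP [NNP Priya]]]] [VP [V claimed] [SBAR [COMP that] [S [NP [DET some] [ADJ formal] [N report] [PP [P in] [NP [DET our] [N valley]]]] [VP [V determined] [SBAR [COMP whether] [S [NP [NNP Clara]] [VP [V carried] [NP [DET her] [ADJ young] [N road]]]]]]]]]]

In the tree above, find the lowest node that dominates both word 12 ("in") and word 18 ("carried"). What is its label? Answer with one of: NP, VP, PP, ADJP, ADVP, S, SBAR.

Both words fall inside [S some formal report in our valley determined whether Clara carried her young road] (words 9–21), and no smaller constituent contains them both. Label: S.

S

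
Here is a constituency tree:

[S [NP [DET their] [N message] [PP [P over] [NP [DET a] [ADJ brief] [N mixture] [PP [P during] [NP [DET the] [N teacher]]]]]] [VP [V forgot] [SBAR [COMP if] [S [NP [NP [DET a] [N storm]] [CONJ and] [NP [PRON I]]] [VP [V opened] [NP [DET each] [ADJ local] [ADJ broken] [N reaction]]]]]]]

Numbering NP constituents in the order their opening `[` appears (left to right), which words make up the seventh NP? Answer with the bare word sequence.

each local broken reaction

The NP opening brackets appear, in order, over: "their message over a brief mixture during the teacher"; "a brief mixture during the teacher"; "the teacher"; "a storm and I"; "a storm"; "I"; "each local broken reaction". The seventh one spans "each local broken reaction".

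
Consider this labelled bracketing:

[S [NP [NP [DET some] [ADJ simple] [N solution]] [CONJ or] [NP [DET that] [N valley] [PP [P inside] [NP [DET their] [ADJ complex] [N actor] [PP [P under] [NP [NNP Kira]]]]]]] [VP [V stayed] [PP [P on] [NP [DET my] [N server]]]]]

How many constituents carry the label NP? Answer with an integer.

6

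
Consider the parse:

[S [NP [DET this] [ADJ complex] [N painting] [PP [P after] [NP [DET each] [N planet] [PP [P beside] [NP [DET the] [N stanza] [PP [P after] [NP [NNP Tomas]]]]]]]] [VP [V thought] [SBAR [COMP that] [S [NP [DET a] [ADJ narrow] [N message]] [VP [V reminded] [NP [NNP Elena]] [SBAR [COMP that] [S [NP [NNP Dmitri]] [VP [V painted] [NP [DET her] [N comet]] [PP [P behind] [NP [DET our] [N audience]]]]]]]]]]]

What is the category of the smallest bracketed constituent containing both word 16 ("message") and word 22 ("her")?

S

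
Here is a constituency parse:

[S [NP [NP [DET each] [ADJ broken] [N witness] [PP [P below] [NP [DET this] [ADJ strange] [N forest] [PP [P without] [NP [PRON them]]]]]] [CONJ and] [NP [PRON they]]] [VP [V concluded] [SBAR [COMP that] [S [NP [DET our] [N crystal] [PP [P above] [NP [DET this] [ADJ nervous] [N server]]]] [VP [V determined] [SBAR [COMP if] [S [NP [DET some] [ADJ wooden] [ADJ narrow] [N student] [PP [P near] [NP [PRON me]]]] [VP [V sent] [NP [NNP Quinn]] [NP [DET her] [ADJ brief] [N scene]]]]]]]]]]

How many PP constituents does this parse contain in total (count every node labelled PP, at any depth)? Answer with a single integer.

4

The PP constituents are: [PP below this strange forest without them]; [PP without them]; [PP above this nervous server]; [PP near me]. Total: 4.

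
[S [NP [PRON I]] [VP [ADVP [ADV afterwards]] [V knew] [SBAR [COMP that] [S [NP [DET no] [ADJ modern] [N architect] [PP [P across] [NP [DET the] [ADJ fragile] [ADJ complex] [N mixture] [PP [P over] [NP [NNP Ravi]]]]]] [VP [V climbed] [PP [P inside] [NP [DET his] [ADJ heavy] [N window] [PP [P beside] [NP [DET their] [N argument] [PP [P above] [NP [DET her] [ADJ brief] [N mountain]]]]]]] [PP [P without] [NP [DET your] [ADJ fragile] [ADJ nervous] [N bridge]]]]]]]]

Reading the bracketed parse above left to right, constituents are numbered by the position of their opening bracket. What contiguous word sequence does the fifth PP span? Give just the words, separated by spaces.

above her brief mountain

Opening `[PP` markers occur at word positions 8, 13, 16, 20, 23, 27; the fifth of these opens the constituent [PP above her brief mountain].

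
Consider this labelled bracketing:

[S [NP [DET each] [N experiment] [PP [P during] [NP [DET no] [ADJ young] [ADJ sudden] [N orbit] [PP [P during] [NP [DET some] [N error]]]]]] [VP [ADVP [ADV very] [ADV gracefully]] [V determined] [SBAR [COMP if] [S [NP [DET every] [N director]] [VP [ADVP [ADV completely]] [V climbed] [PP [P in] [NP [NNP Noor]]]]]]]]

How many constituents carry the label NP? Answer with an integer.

5

The NP constituents are: [NP each experiment during no young sudden orbit during some error]; [NP no young sudden orbit during some error]; [NP some error]; [NP every director]; [NP Noor]. Total: 5.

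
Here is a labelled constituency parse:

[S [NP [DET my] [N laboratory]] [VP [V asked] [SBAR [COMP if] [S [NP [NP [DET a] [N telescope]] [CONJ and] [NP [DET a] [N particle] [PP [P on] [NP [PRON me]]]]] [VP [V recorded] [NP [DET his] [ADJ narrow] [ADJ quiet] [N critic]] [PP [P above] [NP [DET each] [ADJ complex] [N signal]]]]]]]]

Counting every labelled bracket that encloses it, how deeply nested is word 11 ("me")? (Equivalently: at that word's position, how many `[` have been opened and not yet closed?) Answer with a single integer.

Counting open brackets not yet closed at "me": [S [VP [SBAR [S [NP [NP [PP [NP [PRON = 9.

9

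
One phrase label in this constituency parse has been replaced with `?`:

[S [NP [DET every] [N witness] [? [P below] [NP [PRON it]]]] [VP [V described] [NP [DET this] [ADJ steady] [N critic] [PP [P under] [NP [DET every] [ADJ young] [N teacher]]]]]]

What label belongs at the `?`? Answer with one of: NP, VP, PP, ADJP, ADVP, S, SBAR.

A constituent whose immediate children are P 'below', NP is a prepositional phrase: PP.

PP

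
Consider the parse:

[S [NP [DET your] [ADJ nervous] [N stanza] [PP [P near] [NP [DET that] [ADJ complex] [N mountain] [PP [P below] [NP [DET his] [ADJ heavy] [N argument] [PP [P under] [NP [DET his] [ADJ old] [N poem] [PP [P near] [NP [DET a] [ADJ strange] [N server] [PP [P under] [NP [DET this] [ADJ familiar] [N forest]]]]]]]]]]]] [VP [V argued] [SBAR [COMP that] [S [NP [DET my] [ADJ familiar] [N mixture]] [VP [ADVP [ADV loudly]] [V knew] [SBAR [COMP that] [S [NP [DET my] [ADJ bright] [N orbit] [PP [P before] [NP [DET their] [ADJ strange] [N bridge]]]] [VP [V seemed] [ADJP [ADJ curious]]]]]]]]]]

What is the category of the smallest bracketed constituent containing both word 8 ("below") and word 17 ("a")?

PP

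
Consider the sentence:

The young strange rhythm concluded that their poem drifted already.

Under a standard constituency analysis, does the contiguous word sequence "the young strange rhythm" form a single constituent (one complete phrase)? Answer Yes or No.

Yes

The sequence corresponds to a single NP node — the noun phrase "the young strange rhythm".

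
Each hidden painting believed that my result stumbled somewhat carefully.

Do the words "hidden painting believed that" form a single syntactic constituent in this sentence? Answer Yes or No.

No

The smallest constituent containing the whole sequence is the clause [S each hidden painting believed that my result stumbled somewhat carefully], but the sequence is only part of it — it straddles the boundary between noun phrase "each hidden painting" and verb phrase "believed that my result stumbled somewhat carefully".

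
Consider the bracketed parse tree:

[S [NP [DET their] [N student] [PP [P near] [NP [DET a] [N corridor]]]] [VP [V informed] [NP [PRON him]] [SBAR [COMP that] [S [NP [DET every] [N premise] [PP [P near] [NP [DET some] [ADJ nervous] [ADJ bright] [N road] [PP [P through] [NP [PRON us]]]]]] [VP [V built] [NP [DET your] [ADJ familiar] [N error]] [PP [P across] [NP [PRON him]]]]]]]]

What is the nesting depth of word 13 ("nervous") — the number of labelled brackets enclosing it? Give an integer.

8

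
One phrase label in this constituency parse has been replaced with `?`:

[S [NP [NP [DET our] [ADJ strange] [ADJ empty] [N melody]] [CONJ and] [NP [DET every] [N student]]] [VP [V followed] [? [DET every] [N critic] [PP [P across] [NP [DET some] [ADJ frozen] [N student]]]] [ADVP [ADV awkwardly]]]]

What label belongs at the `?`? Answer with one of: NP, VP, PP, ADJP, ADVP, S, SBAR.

The `?` node immediately contains: DET 'every', N 'critic', PP. That is the internal structure of a noun phrase, so the label is NP.

NP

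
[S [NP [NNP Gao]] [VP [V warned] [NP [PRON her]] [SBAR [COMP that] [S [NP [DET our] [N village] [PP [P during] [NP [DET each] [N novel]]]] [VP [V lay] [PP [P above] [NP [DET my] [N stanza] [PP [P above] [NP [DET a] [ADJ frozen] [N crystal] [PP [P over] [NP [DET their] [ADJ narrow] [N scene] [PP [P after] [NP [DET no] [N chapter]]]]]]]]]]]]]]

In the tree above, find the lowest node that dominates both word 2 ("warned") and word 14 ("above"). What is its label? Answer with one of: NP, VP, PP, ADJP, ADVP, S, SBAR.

VP

Word 2 lies under S → VP → V; word 14 lies under S → VP → SBAR → S → VP → PP → NP → PP → P. The lowest shared node is the VP.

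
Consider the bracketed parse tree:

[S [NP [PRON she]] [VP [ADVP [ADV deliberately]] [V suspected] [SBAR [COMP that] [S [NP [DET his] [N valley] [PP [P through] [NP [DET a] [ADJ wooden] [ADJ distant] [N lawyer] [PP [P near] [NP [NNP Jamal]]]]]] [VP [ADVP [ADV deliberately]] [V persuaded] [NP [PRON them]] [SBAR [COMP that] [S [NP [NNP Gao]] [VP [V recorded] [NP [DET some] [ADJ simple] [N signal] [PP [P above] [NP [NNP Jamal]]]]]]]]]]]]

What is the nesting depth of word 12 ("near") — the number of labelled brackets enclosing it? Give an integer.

Path from the root down to the word: S → VP → SBAR → S → NP → PP → NP → PP → P. That is 9 enclosing brackets.

9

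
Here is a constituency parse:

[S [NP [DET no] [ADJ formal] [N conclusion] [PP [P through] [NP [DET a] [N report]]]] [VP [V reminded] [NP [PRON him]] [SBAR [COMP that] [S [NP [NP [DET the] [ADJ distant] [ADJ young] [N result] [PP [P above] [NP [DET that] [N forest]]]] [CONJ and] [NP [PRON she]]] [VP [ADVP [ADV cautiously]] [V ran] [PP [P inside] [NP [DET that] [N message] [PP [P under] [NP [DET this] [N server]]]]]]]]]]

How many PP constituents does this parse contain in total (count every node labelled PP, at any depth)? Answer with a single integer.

Listing each PP by its span: [PP through a report]; [PP above that forest]; [PP inside that message under this server]; [PP under this server] — that makes 4.

4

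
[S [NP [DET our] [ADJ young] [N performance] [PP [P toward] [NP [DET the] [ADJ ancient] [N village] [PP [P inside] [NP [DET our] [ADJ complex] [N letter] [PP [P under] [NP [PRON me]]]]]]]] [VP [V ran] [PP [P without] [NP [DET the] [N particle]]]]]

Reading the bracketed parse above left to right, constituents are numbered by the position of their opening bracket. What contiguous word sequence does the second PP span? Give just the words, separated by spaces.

In left-to-right order the PP constituents are "toward the ancient village inside our complex letter under me"; "inside our complex letter under me"; "under me"; "without the particle". Number 2 is "inside our complex letter under me".

inside our complex letter under me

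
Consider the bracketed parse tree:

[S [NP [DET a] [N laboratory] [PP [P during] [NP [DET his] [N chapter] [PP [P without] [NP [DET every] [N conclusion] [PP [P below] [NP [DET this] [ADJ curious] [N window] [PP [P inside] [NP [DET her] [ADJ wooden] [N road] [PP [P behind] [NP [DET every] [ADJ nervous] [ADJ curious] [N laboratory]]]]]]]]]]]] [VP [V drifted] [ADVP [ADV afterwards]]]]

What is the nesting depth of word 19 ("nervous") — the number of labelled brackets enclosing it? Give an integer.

Counting open brackets not yet closed at "nervous": [S [NP [PP [NP [PP [NP [PP [NP [PP [NP [PP [NP [ADJ = 13.

13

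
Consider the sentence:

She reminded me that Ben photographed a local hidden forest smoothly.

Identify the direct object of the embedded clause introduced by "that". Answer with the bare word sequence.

Within the embedded clause introduced by "that", the direct object of "photographed" is "a local hidden forest".

a local hidden forest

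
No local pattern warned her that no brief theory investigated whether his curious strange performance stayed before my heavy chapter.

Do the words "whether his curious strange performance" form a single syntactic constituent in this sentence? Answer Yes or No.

No

The sequence begins inside the complementizer "whether" and ends inside the clause "his curious strange performance stayed before my heavy chapter"; it crosses a phrase boundary, so no single node in the tree spans exactly those words.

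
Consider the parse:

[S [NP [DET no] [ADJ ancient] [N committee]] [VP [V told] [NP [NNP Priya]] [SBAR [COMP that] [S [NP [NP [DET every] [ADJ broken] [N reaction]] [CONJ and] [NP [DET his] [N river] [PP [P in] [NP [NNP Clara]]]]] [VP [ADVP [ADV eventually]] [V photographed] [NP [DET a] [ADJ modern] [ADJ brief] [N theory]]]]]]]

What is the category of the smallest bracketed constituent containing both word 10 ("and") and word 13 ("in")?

Both words fall inside [NP every broken reaction and his river in Clara] (words 7–14), and no smaller constituent contains them both. Label: NP.

NP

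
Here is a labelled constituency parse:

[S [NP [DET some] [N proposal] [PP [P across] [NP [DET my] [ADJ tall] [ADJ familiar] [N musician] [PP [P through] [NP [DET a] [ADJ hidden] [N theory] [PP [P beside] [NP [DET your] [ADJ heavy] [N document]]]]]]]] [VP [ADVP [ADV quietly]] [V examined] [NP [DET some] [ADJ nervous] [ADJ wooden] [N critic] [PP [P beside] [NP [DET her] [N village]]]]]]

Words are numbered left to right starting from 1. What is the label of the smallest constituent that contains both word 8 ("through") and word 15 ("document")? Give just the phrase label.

Word 8 lies under S → NP → PP → NP → PP → P; word 15 lies under S → NP → PP → NP → PP → NP → PP → NP → N. The lowest shared node is the PP.

PP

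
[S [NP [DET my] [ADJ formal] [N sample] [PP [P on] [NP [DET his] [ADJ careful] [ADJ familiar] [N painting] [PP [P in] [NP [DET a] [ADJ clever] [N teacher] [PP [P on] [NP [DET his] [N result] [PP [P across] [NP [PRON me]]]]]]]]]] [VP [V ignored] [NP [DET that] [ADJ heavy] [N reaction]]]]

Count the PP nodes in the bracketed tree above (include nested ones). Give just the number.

4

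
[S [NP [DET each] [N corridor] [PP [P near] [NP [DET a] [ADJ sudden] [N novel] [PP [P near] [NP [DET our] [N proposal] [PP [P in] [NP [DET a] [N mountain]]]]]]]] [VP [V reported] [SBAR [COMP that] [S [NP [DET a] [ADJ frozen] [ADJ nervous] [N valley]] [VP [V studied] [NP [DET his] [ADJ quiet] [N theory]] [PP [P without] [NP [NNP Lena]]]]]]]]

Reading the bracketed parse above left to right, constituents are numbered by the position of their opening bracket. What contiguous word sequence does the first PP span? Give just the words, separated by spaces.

Opening `[PP` markers occur at word positions 3, 7, 10, 23; the first of these opens the constituent [PP near a sudden novel near our proposal in a mountain].

near a sudden novel near our proposal in a mountain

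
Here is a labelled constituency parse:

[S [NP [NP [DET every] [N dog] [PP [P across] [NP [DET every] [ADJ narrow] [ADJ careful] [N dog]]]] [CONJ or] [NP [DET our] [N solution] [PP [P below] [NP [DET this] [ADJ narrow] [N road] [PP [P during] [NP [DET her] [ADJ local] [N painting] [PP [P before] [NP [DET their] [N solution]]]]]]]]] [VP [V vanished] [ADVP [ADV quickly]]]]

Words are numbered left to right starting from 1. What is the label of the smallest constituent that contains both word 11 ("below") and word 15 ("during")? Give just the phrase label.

PP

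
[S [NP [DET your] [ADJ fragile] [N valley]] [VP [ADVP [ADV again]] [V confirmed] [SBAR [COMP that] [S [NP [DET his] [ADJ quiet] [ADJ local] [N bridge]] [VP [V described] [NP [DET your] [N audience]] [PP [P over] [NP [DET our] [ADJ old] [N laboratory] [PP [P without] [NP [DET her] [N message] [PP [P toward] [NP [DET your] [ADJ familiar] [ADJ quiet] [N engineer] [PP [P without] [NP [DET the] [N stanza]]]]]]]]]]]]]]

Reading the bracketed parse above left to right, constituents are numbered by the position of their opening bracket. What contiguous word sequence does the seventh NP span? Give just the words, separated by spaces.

the stanza

In left-to-right order the NP constituents are "your fragile valley"; "his quiet local bridge"; "your audience"; "our old laboratory without her message toward your familiar quiet engineer without the stanza"; "her message toward your familiar quiet engineer without the stanza"; "your familiar quiet engineer without the stanza"; "the stanza". Number 7 is "the stanza".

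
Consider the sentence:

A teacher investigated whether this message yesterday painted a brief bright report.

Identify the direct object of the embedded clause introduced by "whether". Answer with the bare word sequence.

a brief bright report

Within the embedded clause introduced by "whether", the direct object of "painted" is "a brief bright report".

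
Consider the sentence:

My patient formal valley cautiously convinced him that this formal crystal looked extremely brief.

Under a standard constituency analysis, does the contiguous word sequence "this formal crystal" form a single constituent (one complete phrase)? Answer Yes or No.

Yes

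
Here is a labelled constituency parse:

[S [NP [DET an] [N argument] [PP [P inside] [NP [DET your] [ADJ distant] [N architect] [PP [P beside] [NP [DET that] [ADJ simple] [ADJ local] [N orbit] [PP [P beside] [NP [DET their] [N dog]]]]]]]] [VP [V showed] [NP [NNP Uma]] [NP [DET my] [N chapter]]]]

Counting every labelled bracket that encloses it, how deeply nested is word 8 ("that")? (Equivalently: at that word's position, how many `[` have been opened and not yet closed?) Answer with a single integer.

7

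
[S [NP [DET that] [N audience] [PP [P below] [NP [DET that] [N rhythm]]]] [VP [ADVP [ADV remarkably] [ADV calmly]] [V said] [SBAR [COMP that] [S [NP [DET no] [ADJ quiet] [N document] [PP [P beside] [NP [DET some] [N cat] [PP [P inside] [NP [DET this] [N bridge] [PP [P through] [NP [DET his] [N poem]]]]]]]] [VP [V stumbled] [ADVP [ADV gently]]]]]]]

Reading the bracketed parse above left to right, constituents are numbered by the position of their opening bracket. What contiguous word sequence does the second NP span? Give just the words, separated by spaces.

In left-to-right order the NP constituents are "that audience below that rhythm"; "that rhythm"; "no quiet document beside some cat inside this bridge through his poem"; "some cat inside this bridge through his poem"; "this bridge through his poem"; "his poem". Number 2 is "that rhythm".

that rhythm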